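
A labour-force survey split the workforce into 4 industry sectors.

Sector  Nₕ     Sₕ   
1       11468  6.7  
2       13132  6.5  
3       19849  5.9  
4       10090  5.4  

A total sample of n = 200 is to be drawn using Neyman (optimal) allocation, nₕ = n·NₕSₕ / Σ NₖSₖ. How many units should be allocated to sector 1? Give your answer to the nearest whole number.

1: NₕSₕ = 11468·6.7 = 76835.6
2: NₕSₕ = 13132·6.5 = 85358
3: NₕSₕ = 19849·5.9 = 117109.1
4: NₕSₕ = 10090·5.4 = 54486
Σ NₕSₕ = 333788.7.
n_1 = 200·76835.6/333788.7 = 46.038... → 46.

46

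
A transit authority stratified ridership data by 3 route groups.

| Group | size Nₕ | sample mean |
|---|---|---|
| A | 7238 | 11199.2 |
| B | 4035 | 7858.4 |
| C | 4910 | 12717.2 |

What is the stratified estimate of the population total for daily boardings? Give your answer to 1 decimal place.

175209905.6

A: 7238·11199.2 = 81059809.6
B: 4035·7858.4 = 31708644
C: 4910·12717.2 = 62441452
τ̂ = Σ Nₕx̄ₕ = 175209905.6.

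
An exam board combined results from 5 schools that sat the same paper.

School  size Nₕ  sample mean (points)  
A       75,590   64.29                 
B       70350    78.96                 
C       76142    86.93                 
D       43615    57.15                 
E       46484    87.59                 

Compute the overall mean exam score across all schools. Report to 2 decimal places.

N = 312181; weights Wₕ = Nₕ/N = (0.2421, 0.2254, 0.2439, 0.1397, 0.1489).
x̄_st = Σ Wₕ·x̄ₕ = 0.2421·64.29 + 0.2254·78.96 + 0.2439·86.93 + 0.1397·57.15 + 0.1489·87.59 ≈ 75.5897...
→ 75.59.

75.59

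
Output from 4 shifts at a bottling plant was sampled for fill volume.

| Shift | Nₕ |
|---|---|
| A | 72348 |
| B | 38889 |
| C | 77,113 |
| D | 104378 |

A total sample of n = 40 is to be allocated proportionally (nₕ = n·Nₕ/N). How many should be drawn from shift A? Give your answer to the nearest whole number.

10

Share of shift A = 72348/292728 = 0.24715.
Allocate 40 × 0.24715 = 9.886... → 10.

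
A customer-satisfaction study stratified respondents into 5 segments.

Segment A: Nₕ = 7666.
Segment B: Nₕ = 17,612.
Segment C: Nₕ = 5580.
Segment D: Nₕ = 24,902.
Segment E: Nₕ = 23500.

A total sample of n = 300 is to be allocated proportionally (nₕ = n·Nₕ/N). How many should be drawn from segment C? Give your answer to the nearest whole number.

21

N = 7666 + 17612 + 5580 + 24902 + 23500 = 79260.
n_C = 300·5580/79260 = 21.120... → 21.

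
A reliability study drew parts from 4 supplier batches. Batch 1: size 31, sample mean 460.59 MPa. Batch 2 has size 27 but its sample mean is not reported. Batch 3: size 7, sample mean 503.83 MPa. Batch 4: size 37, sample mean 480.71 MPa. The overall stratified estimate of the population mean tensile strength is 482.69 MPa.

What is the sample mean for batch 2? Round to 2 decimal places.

N = 31 + 27 + 7 + 37 = 102.
Overall total = μ·N = 482.69·102 = 49234.38.
Subtract the known strata: 31·460.59 + 7·503.83 + 37·480.71 = 35591.37.
Remaining total for batch 2: 49234.38 − 35591.37 = 13643.01.
Divide by its size: 13643.01 / 27 = 505.2967... → 505.30.

505.30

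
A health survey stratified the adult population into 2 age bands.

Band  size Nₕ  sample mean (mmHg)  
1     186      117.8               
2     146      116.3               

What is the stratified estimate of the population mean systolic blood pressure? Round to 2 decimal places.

N = 332; weights Wₕ = Nₕ/N = (0.5602, 0.4398).
x̄_st = Σ Wₕ·x̄ₕ = 0.5602·117.8 + 0.4398·116.3 ≈ 117.1404...
→ 117.14.

117.14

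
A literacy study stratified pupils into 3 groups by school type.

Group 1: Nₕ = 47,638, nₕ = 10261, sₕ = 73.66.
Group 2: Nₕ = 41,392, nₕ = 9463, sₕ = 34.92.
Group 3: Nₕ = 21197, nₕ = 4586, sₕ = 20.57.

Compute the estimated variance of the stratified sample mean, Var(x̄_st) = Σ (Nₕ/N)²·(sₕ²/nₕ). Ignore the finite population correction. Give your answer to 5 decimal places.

N = 110227. Term for each stratum: Wₕ²sₕ²/nₕ.
Var(x̄_st) = 0.09876540 + 0.01817090 + 0.00341199 = 0.12034828 → 0.12035.

0.12035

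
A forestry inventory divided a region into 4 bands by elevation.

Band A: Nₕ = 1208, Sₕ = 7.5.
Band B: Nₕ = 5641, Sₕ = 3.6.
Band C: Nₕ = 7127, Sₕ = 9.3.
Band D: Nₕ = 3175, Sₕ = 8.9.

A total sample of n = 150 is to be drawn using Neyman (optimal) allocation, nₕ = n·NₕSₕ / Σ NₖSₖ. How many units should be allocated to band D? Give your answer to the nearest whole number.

A: NₕSₕ = 1208·7.5 = 9060
B: NₕSₕ = 5641·3.6 = 20307.6
C: NₕSₕ = 7127·9.3 = 66281.1
D: NₕSₕ = 3175·8.9 = 28257.5
Σ NₕSₕ = 123906.2.
n_D = 150·28257.5/123906.2 = 34.208... → 34.

34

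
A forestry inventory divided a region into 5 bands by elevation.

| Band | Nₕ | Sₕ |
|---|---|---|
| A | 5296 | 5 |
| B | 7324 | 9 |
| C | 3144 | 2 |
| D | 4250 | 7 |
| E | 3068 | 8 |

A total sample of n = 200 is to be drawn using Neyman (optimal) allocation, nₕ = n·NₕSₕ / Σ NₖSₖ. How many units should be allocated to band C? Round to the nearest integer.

8

A: NₕSₕ = 5296·5 = 26480
B: NₕSₕ = 7324·9 = 65916
C: NₕSₕ = 3144·2 = 6288
D: NₕSₕ = 4250·7 = 29750
E: NₕSₕ = 3068·8 = 24544
Σ NₕSₕ = 152978.
n_C = 200·6288/152978 = 8.221... → 8.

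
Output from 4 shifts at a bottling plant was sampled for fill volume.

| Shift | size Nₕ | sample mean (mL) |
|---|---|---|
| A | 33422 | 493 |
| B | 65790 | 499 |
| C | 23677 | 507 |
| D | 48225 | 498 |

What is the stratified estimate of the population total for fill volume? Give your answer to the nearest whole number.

Estimate total by summing Nₕ·x̄ₕ over strata.
33422·493 + 65790·499 + 23677·507 + 48225·498 = 16477046 + 32829210 + 12004239 + 24016050 = 85326545.

85326545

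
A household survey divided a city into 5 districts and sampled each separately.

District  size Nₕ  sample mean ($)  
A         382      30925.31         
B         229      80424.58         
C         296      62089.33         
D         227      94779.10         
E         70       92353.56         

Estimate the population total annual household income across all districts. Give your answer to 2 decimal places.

A: 382·30925.31 = 11813468.42
B: 229·80424.58 = 18417228.82
C: 296·62089.33 = 18378441.68
D: 227·94779.10 = 21514855.7
E: 70·92353.56 = 6464749.2
τ̂ = Σ Nₕx̄ₕ = 76588743.82.

76588743.82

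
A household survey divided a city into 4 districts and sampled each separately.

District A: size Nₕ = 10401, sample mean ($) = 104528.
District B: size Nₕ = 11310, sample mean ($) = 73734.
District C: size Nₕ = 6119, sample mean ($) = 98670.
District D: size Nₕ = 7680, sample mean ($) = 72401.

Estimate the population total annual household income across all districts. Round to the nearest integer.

Population total = Σ Nₕ·x̄ₕ (each stratum's size times its mean).
10401·104528 + 11310·73734 + 6119·98670 + 7680·72401 = 1087195728 + 833931540 + 603761730 + 556039680 = 3080928678.

3080928678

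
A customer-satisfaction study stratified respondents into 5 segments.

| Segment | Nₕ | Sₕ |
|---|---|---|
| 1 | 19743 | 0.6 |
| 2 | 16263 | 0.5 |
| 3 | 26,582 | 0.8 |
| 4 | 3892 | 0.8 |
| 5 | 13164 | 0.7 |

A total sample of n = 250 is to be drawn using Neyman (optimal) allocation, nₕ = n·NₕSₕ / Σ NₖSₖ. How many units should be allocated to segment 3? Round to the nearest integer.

99

1: NₕSₕ = 19743·0.6 = 11845.8
2: NₕSₕ = 16263·0.5 = 8131.5
3: NₕSₕ = 26582·0.8 = 21265.6
4: NₕSₕ = 3892·0.8 = 3113.6
5: NₕSₕ = 13164·0.7 = 9214.8
Σ NₕSₕ = 53571.3.
n_3 = 250·21265.6/53571.3 = 99.240... → 99.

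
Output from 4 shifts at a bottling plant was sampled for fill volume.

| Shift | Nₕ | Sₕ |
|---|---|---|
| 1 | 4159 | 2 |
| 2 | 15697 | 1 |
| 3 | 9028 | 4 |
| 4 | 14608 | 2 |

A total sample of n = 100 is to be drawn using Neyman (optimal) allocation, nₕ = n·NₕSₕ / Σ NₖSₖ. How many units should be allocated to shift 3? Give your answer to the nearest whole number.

1: NₕSₕ = 4159·2 = 8318
2: NₕSₕ = 15697·1 = 15697
3: NₕSₕ = 9028·4 = 36112
4: NₕSₕ = 14608·2 = 29216
Σ NₕSₕ = 89343.
n_3 = 100·36112/89343 = 40.420... → 40.

40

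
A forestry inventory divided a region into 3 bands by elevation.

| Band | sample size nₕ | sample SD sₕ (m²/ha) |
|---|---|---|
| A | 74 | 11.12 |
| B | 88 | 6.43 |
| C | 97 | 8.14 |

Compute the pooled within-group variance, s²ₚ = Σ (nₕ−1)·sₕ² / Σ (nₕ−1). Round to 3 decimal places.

Degrees of freedom: 73 + 87 + 96 = 256.
Σ(nₕ−1)sₕ² = 73·123.6544 + 87·41.3449 + 96·66.2596 = 18984.6991.
s²ₚ = 18984.6991 / 256 = 74.15898... → 74.159.

74.159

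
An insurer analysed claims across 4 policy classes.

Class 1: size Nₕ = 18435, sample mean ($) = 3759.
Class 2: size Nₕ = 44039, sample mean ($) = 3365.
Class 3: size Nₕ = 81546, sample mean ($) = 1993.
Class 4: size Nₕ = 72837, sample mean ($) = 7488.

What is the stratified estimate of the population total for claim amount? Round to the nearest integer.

925413034

1: 18435·3759 = 69297165
2: 44039·3365 = 148191235
3: 81546·1993 = 162521178
4: 72837·7488 = 545403456
τ̂ = Σ Nₕx̄ₕ = 925413034.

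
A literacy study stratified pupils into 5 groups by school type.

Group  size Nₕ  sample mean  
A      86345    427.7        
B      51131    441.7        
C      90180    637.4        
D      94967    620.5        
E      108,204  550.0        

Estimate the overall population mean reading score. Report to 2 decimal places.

x̄_st = (Σ Nₕx̄ₕ) / (Σ Nₕ) = (86345·427.7 + 51131·441.7 + 90180·637.4 + 94967·620.5 + 108204·550.0) / 430827
= 235434274.7 / 430827 = 546.4706... → 546.47.

546.47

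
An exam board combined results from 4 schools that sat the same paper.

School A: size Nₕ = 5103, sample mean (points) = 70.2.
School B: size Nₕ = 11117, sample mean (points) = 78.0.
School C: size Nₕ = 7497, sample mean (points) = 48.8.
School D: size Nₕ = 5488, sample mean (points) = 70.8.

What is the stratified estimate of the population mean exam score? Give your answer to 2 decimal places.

N = 29205; weights Wₕ = Nₕ/N = (0.1747, 0.3807, 0.2567, 0.1879).
x̄_st = Σ Wₕ·x̄ₕ = 0.1747·70.2 + 0.3807·78.0 + 0.2567·48.8 + 0.1879·70.8 ≈ 67.7884...
→ 67.79.

67.79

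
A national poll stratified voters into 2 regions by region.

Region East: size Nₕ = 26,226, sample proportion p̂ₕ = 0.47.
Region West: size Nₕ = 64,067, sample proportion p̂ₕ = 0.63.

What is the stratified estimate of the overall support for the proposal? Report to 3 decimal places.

N = 26226 + 64067 = 90293.
Overall proportion = Σ (Nₕ/N)·p̂ₕ.
Σ Nₕp̂ₕ = 12326.22 + 40362.21 = 52688.43.
52688.43 / 90293 = 0.58353... → 0.584.

0.584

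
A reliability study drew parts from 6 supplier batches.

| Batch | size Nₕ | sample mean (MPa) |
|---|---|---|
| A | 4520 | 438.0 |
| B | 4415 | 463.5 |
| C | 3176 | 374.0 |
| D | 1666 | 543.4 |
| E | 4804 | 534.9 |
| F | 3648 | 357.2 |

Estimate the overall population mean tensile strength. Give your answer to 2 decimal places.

449.50

N = 22229; weights Wₕ = Nₕ/N = (0.2033, 0.1986, 0.1429, 0.0749, 0.2161, 0.1641).
x̄_st = Σ Wₕ·x̄ₕ = 0.2033·438.0 + 0.1986·463.5 + 0.1429·374.0 + 0.0749·543.4 + 0.2161·534.9 + 0.1641·357.2 ≈ 449.5014...
→ 449.50.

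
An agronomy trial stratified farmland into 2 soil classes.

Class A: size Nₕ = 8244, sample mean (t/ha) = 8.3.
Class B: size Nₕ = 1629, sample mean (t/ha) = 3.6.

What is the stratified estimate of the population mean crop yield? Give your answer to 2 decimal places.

x̄_st = (Σ Nₕx̄ₕ) / (Σ Nₕ) = (8244·8.3 + 1629·3.6) / 9873
= 74289.6 / 9873 = 7.5245... → 7.52.

7.52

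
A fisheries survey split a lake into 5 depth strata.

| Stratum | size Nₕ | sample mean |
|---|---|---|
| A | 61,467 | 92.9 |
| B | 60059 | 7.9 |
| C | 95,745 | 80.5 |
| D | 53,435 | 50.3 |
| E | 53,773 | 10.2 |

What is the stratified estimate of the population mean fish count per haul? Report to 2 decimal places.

52.79

N = 324479; weights Wₕ = Nₕ/N = (0.1894, 0.1851, 0.2951, 0.1647, 0.1657).
x̄_st = Σ Wₕ·x̄ₕ = 0.1894·92.9 + 0.1851·7.9 + 0.2951·80.5 + 0.1647·50.3 + 0.1657·10.2 ≈ 52.7877...
→ 52.79.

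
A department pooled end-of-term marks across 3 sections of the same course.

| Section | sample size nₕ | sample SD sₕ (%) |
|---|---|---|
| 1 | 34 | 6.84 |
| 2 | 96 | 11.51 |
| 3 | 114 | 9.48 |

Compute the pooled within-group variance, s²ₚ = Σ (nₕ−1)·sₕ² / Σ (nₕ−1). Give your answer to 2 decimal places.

Degrees of freedom: 33 + 95 + 113 = 241.
Σ(nₕ−1)sₕ² = 33·46.7856 + 95·132.4801 + 113·89.8704 = 24284.8895.
s²ₚ = 24284.8895 / 241 = 100.7672... → 100.77.

100.77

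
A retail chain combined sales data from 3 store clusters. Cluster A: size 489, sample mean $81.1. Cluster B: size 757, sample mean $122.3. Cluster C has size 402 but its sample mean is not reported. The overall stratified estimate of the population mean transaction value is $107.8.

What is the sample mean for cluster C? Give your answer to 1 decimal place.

113.0

N = 489 + 757 + 402 = 1648.
Overall total = μ·N = 107.8·1648 = 177654.4.
Subtract the known strata: 489·81.1 + 757·122.3 = 132239.
Remaining total for cluster C: 177654.4 − 132239 = 45415.4.
Divide by its size: 45415.4 / 402 = 112.974... → 113.0.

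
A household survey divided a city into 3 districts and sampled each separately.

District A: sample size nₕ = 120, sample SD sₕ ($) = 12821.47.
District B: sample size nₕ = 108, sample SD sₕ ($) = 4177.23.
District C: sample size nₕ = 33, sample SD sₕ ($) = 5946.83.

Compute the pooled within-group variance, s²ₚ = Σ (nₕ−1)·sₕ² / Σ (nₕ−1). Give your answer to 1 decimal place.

87446372.3

A: (120−1)·12821.47² = 119·164390092.9609 = 19562421062.3471
B: (108−1)·4177.23² = 107·17449250.4729 = 1867069800.6003
C: (33−1)·5946.83² = 32·35364787.0489 = 1131673185.5648
Numerator = 22561164048.5122; denominator = Σ(nₕ−1) = 258.
s²ₚ = 22561164048.5122/258 = 87446372.281... → 87446372.3.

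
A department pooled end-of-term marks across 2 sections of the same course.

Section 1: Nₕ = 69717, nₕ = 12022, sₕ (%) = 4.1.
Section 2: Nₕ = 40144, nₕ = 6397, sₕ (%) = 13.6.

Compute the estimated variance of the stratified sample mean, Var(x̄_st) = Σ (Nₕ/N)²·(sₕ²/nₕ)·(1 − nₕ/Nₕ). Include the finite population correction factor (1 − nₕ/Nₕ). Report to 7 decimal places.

0.0037114

N = 109861; Wₕ = Nₕ/N.
section 1: (69717/109861)²·4.1²/12022·(1 − 12022/69717) = 0.0004659945
section 2: (40144/109861)²·13.6²/6397·(1 − 6397/40144) = 0.0032454146
Sum = 0.0037114091 → 0.0037114.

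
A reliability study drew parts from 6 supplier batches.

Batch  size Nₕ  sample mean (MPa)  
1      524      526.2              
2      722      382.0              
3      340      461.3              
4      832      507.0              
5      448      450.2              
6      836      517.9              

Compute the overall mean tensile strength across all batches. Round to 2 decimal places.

N = 3702; weights Wₕ = Nₕ/N = (0.1415, 0.1950, 0.0918, 0.2247, 0.1210, 0.2258).
x̄_st = Σ Wₕ·x̄ₕ = 0.1415·526.2 + 0.1950·382.0 + 0.0918·461.3 + 0.2247·507.0 + 0.1210·450.2 + 0.2258·517.9 ≈ 476.7296...
→ 476.73.

476.73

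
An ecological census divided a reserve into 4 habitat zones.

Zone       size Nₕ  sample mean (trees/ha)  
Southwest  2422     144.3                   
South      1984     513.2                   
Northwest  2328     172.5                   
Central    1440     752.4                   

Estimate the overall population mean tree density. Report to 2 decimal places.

349.00

x̄_st = (Σ Nₕx̄ₕ) / (Σ Nₕ) = (2422·144.3 + 1984·513.2 + 2328·172.5 + 1440·752.4) / 8174
= 2852719.4 / 8174 = 348.9992... → 349.00.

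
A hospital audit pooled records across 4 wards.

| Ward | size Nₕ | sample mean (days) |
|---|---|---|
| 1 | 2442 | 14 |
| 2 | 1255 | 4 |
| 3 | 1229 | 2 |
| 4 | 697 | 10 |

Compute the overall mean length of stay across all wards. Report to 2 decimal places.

8.65

N = 2442 + 1255 + 1229 + 697 = 5623.
The stratified mean weights each stratum mean by its population share Nₕ/N.
Σ Nₕx̄ₕ = 2442·14 + 1255·4 + 1229·2 + 697·10 = 34188 + 5020 + 2458 + 6970 = 48636.
Divide by N: 48636 / 5623 = 8.6495... → 8.65.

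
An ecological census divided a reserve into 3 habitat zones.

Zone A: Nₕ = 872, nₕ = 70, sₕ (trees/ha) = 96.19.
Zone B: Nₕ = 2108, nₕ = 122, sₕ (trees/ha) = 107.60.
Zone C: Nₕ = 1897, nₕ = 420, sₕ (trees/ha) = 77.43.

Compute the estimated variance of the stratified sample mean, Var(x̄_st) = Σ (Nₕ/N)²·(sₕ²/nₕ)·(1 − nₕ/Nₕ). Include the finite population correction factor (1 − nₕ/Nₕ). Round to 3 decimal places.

22.272

N = 4877. Term for each stratum: Wₕ²sₕ²/nₕ·(1−nₕ/Nₕ).
Var(x̄_st) = 3.886397 + 16.703560 + 1.681557 = 22.271514 → 22.272.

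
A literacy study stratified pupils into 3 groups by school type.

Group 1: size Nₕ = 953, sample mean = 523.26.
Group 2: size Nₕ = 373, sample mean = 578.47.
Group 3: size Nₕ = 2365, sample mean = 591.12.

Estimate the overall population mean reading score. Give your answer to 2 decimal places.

N = 953 + 373 + 2365 = 3691.
The stratified mean weights each stratum mean by its population share Nₕ/N.
Σ Nₕx̄ₕ = 953·523.26 + 373·578.47 + 2365·591.12 = 498666.78 + 215769.31 + 1397998.8 = 2112434.89.
Divide by N: 2112434.89 / 3691 = 572.3205... → 572.32.

572.32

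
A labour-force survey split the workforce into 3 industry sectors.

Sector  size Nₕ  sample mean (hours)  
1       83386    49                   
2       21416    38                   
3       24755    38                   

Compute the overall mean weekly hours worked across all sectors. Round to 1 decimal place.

N = 129557; weights Wₕ = Nₕ/N = (0.6436, 0.1653, 0.1911).
x̄_st = Σ Wₕ·x̄ₕ = 0.6436·49 + 0.1653·38 + 0.1911·38 ≈ 45.080...
→ 45.1.

45.1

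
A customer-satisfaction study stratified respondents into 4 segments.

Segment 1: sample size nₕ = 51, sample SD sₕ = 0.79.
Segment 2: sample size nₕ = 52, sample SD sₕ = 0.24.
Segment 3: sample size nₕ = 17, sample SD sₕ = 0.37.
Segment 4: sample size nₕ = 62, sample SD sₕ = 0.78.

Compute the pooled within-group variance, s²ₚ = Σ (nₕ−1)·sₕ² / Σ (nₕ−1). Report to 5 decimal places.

0.41261

Degrees of freedom: 50 + 51 + 16 + 61 = 178.
Σ(nₕ−1)sₕ² = 50·0.6241 + 51·0.0576 + 16·0.1369 + 61·0.6084 = 73.4454.
s²ₚ = 73.4454 / 178 = 0.4126146... → 0.41261.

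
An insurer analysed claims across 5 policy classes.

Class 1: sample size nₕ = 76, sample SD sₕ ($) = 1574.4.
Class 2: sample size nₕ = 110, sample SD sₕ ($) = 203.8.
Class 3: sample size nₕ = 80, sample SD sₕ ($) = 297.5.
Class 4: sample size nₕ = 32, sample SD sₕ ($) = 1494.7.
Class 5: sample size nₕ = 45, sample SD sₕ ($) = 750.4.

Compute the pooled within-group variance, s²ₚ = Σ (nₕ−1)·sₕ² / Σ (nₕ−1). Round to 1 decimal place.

862304.1

Degrees of freedom: 75 + 109 + 79 + 31 + 44 = 338.
Σ(nₕ−1)sₕ² = 75·2478735.36 + 109·41534.44 + 79·88506.25 + 31·2234128.09 + 44·563100.16 = 291458777.54.
s²ₚ = 291458777.54 / 338 = 862304.076... → 862304.1.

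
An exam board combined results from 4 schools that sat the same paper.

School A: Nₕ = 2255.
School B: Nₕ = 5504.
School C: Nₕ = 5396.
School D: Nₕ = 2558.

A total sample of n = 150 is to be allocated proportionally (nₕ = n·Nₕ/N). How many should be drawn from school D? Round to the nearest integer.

N = 2255 + 5504 + 5396 + 2558 = 15713.
n_D = 150·2558/15713 = 24.419... → 24.

24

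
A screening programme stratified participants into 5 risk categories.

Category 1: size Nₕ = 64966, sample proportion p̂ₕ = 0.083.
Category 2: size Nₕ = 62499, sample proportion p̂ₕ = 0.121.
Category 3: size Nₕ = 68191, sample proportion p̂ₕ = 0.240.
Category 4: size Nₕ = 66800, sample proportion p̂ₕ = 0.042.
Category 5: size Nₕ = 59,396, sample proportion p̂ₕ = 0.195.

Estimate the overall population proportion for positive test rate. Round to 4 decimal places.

N = 64966 + 62499 + 68191 + 66800 + 59396 = 321852.
Overall proportion = Σ (Nₕ/N)·p̂ₕ.
Σ Nₕp̂ₕ = 5392.178 + 7562.379 + 16365.84 + 2805.6 + 11582.22 = 43708.217.
43708.217 / 321852 = 0.135802... → 0.1358.

0.1358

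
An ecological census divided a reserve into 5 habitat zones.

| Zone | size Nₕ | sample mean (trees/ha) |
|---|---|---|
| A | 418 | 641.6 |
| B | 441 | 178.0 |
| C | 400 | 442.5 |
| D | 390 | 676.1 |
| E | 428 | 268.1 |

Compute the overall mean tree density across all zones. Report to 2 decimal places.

N = 2077; weights Wₕ = Nₕ/N = (0.2013, 0.2123, 0.1926, 0.1878, 0.2061).
x̄_st = Σ Wₕ·x̄ₕ = 0.2013·641.6 + 0.2123·178.0 + 0.1926·442.5 + 0.1878·676.1 + 0.2061·268.1 ≈ 434.3344...
→ 434.33.

434.33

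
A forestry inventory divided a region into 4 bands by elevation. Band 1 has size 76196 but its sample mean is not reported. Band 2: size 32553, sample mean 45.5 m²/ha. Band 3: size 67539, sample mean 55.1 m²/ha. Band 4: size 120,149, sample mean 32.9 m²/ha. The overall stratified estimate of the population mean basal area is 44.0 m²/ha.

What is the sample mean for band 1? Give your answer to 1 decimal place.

51.0

Σ Nₕx̄ₕ = N·μ, so 76196·x̄_1 = 296437·44.0 − (32553·45.5 + 67539·55.1 + 120149·32.9).
= 13043228 − 9155462.5 = 3887765.5.
x̄_1 = 3887765.5 / 76196 = 51.023... → 51.0.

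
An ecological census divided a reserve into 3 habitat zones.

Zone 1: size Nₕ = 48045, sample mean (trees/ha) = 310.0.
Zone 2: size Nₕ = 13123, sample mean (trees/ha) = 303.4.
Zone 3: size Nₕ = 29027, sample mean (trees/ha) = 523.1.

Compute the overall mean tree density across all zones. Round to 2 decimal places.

377.62

x̄_st = (Σ Nₕx̄ₕ) / (Σ Nₕ) = (48045·310.0 + 13123·303.4 + 29027·523.1) / 90195
= 34059491.9 / 90195 = 377.6206... → 377.62.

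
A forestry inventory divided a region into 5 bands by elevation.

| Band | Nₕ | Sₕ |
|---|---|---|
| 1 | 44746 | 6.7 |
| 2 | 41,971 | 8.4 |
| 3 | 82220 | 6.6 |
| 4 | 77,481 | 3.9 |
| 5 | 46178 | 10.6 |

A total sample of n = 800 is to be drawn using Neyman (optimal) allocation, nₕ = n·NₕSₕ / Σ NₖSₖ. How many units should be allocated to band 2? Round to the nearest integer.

142

1: NₕSₕ = 44746·6.7 = 299798.2
2: NₕSₕ = 41971·8.4 = 352556.4
3: NₕSₕ = 82220·6.6 = 542652
4: NₕSₕ = 77481·3.9 = 302175.9
5: NₕSₕ = 46178·10.6 = 489486.8
Σ NₕSₕ = 1986669.3.
n_2 = 800·352556.4/1986669.3 = 141.969... → 142.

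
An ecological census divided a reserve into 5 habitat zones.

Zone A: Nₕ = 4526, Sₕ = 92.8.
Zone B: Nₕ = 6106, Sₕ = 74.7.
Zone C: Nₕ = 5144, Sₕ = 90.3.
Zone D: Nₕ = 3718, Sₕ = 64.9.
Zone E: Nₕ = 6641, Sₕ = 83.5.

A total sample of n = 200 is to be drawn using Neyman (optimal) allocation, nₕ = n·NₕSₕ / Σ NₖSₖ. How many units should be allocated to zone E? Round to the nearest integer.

52

A: NₕSₕ = 4526·92.8 = 420012.8
B: NₕSₕ = 6106·74.7 = 456118.2
C: NₕSₕ = 5144·90.3 = 464503.2
D: NₕSₕ = 3718·64.9 = 241298.2
E: NₕSₕ = 6641·83.5 = 554523.5
Σ NₕSₕ = 2136455.9.
n_E = 200·554523.5/2136455.9 = 51.911... → 52.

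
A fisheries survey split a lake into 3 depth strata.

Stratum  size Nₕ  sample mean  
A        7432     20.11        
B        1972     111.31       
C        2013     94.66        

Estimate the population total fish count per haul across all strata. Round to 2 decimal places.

559511.42

Population total = Σ Nₕ·x̄ₕ (each stratum's size times its mean).
7432·20.11 + 1972·111.31 + 2013·94.66 = 149457.52 + 219503.32 + 190550.58 = 559511.42.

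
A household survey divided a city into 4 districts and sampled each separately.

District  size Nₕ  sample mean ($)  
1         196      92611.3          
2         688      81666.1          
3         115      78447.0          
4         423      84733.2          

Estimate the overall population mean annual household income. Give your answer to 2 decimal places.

N = 196 + 688 + 115 + 423 = 1422.
The stratified mean weights each stratum mean by its population share Nₕ/N.
Σ Nₕx̄ₕ = 196·92611.3 + 688·81666.1 + 115·78447.0 + 423·84733.2 = 18151814.8 + 56186276.8 + 9021405 + 35842143.6 = 119201640.2.
Divide by N: 119201640.2 / 1422 = 83826.7512... → 83826.75.

83826.75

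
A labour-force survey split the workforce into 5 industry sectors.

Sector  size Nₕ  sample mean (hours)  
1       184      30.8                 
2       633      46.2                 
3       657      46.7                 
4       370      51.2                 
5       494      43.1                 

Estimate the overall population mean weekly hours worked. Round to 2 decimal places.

x̄_st = (Σ Nₕx̄ₕ) / (Σ Nₕ) = (184·30.8 + 633·46.2 + 657·46.7 + 370·51.2 + 494·43.1) / 2338
= 105829.1 / 2338 = 45.2648... → 45.26.

45.26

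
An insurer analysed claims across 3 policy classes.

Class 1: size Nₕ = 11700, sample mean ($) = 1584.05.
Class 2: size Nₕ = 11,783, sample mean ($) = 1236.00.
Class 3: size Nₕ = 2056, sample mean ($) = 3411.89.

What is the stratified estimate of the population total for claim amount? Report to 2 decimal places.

40112018.84

1: 11700·1584.05 = 18533385
2: 11783·1236.00 = 14563788
3: 2056·3411.89 = 7014845.84
τ̂ = Σ Nₕx̄ₕ = 40112018.84.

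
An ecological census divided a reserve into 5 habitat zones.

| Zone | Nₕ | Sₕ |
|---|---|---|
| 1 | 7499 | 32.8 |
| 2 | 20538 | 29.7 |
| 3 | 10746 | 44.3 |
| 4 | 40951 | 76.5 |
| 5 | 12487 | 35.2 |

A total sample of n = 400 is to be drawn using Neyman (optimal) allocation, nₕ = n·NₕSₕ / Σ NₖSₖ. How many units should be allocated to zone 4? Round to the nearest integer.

1: NₕSₕ = 7499·32.8 = 245967.2
2: NₕSₕ = 20538·29.7 = 609978.6
3: NₕSₕ = 10746·44.3 = 476047.8
4: NₕSₕ = 40951·76.5 = 3132751.5
5: NₕSₕ = 12487·35.2 = 439542.4
Σ NₕSₕ = 4904287.5.
n_4 = 400·3132751.5/4904287.5 = 255.511... → 256.

256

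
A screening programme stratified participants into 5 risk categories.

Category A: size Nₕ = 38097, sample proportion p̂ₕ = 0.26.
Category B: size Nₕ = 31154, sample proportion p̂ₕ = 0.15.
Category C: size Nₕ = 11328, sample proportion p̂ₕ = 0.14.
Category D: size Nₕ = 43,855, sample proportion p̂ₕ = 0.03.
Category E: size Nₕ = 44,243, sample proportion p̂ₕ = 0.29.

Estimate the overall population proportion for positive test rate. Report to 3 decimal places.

N = 38097 + 31154 + 11328 + 43855 + 44243 = 168677.
Overall proportion = Σ (Nₕ/N)·p̂ₕ.
Σ Nₕp̂ₕ = 9905.22 + 4673.1 + 1585.92 + 1315.65 + 12830.47 = 30310.36.
30310.36 / 168677 = 0.17969... → 0.180.

0.180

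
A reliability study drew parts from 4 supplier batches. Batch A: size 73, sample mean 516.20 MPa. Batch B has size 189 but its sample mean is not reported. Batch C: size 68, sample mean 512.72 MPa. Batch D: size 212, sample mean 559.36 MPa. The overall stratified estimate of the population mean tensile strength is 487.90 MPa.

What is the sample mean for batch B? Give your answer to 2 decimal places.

Σ Nₕx̄ₕ = N·μ, so 189·x̄_B = 542·487.90 − (73·516.20 + 68·512.72 + 212·559.36).
= 264441.8 − 191131.88 = 73309.92.
x̄_B = 73309.92 / 189 = 387.8832... → 387.88.

387.88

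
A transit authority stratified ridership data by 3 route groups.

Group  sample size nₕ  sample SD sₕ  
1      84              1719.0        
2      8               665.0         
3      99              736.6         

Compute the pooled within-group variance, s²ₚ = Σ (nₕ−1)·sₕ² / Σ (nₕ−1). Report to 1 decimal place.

1: (84−1)·1719.0² = 83·2954961 = 245261763
2: (8−1)·665.0² = 7·442225 = 3095575
3: (99−1)·736.6² = 98·542579.56 = 53172796.88
Numerator = 301530134.88; denominator = Σ(nₕ−1) = 188.
s²ₚ = 301530134.88/188 = 1603883.696... → 1603883.7.

1603883.7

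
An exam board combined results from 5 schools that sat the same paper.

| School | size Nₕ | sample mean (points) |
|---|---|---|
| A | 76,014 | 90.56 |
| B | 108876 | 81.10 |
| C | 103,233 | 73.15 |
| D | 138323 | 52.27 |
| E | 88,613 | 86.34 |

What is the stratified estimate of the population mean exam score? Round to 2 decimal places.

74.06

N = 76014 + 108876 + 103233 + 138323 + 88613 = 515059.
Weight each subgroup mean by Nₕ/N and sum.
Σ Nₕx̄ₕ = 76014·90.56 + 108876·81.10 + 103233·73.15 + 138323·52.27 + 88613·86.34 = 6883827.84 + 8829843.6 + 7551493.95 + 7230143.21 + 7650846.42 = 38146155.02.
Divide by N: 38146155.02 / 515059 = 74.0617... → 74.06.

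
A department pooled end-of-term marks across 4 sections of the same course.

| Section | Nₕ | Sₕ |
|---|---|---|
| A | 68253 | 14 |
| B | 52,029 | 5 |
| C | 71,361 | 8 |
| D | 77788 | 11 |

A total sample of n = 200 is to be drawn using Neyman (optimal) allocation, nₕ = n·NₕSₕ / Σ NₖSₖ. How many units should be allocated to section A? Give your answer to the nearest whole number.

72

A: NₕSₕ = 68253·14 = 955542
B: NₕSₕ = 52029·5 = 260145
C: NₕSₕ = 71361·8 = 570888
D: NₕSₕ = 77788·11 = 855668
Σ NₕSₕ = 2642243.
n_A = 200·955542/2642243 = 72.328... → 72.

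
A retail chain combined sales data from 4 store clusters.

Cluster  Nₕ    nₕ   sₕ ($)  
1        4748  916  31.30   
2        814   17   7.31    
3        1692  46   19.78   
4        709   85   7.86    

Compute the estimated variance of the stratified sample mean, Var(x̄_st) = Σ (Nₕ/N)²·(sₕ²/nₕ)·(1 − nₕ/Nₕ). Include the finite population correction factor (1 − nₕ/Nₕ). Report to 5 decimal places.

N = 7963; Wₕ = Nₕ/N.
cluster 1: (4748/7963)²·31.30²/916·(1 − 916/4748) = 0.30688523
cluster 2: (814/7963)²·7.31²/17·(1 − 17/814) = 0.03215993
cluster 3: (1692/7963)²·19.78²/46·(1 − 46/1692) = 0.37356958
cluster 4: (709/7963)²·7.86²/85·(1 − 85/709) = 0.00507112
Sum = 0.71768585 → 0.71769.

0.71769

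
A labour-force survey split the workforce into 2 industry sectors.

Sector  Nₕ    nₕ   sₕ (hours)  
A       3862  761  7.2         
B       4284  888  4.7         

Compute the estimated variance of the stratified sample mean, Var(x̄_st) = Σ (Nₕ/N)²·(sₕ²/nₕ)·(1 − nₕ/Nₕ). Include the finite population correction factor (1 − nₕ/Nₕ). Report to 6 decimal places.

N = 8146; Wₕ = Nₕ/N.
sector A: (3862/8146)²·7.2²/761·(1 − 761/3862) = 0.012294350
sector B: (4284/8146)²·4.7²/888·(1 − 888/4284) = 0.005453949
Sum = 0.017748299 → 0.017748.

0.017748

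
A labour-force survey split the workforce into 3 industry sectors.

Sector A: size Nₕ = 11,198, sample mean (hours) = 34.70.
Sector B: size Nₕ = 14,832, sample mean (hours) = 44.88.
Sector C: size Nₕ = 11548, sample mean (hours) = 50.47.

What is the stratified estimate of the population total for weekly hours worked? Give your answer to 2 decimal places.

A: 11198·34.70 = 388570.6
B: 14832·44.88 = 665660.16
C: 11548·50.47 = 582827.56
τ̂ = Σ Nₕx̄ₕ = 1637058.32.

1637058.32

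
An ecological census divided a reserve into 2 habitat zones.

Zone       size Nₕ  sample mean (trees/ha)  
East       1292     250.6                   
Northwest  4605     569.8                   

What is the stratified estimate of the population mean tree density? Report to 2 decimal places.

499.87

x̄_st = (Σ Nₕx̄ₕ) / (Σ Nₕ) = (1292·250.6 + 4605·569.8) / 5897
= 2947704.2 / 5897 = 499.8651... → 499.87.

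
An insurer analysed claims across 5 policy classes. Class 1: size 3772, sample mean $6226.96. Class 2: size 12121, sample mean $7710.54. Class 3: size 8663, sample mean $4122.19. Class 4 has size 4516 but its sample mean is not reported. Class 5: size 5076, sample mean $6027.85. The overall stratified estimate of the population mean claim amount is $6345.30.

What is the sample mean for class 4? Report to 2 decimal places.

7401.21

N = 3772 + 12121 + 8663 + 4516 + 5076 = 34148.
Overall total = μ·N = 6345.30·34148 = 216679304.4.
Subtract the known strata: 3772·6226.96 + 12121·7710.54 + 8663·4122.19 + 5076·6027.85 = 183255447.03.
Remaining total for class 4: 216679304.4 − 183255447.03 = 33423857.37.
Divide by its size: 33423857.37 / 4516 = 7401.2085... → 7401.21.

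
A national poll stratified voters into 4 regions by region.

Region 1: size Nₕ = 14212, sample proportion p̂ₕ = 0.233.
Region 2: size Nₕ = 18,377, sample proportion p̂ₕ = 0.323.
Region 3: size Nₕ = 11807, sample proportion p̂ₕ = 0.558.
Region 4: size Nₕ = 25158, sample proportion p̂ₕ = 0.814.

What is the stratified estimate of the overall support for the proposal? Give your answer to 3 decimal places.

N = 14212 + 18377 + 11807 + 25158 = 69554.
Overall proportion = Σ (Nₕ/N)·p̂ₕ.
Σ Nₕp̂ₕ = 3311.396 + 5935.771 + 6588.306 + 20478.612 = 36314.085.
36314.085 / 69554 = 0.52210... → 0.522.

0.522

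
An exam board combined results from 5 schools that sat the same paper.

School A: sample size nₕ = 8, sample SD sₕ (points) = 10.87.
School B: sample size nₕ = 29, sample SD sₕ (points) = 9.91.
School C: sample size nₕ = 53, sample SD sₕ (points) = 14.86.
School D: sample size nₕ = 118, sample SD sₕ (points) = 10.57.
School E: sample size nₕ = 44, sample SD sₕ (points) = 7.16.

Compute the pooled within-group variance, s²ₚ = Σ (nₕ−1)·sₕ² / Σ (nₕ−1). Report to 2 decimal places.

Degrees of freedom: 7 + 28 + 52 + 117 + 43 = 247.
Σ(nₕ−1)sₕ² = 7·118.1569 + 28·98.2081 + 52·220.8196 + 117·111.7249 + 43·51.2656 = 30335.7784.
s²ₚ = 30335.7784 / 247 = 122.8169... → 122.82.

122.82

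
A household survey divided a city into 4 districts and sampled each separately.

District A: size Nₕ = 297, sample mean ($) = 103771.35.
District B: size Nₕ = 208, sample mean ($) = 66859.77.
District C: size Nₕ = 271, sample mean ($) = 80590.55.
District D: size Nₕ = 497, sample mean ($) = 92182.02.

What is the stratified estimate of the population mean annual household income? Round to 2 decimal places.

88280.77

N = 297 + 208 + 271 + 497 = 1273.
Overall mean = Σ (Nₕ/N)·x̄ₕ — weight by population share, not a simple average.
Σ Nₕx̄ₕ = 297·103771.35 + 208·66859.77 + 271·80590.55 + 497·92182.02 = 30820090.95 + 13906832.16 + 21840039.05 + 45814463.94 = 112381426.1.
Divide by N: 112381426.1 / 1273 = 88280.7746... → 88280.77.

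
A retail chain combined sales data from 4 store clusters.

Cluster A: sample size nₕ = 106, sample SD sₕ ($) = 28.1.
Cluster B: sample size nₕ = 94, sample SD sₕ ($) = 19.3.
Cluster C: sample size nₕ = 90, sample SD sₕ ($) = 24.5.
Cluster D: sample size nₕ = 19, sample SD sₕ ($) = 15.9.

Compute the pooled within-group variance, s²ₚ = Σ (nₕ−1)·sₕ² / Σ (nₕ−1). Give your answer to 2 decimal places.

Degrees of freedom: 105 + 93 + 89 + 18 = 305.
Σ(nₕ−1)sₕ² = 105·789.61 + 93·372.49 + 89·600.25 + 18·252.81 = 175523.45.
s²ₚ = 175523.45 / 305 = 575.4867... → 575.49.

575.49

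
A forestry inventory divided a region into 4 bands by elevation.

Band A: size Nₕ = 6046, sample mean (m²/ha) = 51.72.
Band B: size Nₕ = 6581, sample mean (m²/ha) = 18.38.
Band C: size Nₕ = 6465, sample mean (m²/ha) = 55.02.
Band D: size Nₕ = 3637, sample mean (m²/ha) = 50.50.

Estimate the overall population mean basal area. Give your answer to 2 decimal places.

N = 22729; weights Wₕ = Nₕ/N = (0.2660, 0.2895, 0.2844, 0.1600).
x̄_st = Σ Wₕ·x̄ₕ = 0.2660·51.72 + 0.2895·18.38 + 0.2844·55.02 + 0.1600·50.50 ≈ 42.8101...
→ 42.81.

42.81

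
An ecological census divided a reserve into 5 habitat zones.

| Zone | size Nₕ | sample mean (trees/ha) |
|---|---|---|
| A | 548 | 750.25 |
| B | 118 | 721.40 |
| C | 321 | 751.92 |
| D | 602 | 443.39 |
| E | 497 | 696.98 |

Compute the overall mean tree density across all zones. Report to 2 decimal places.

647.63

N = 548 + 118 + 321 + 602 + 497 = 2086.
The stratified mean weights each stratum mean by its population share Nₕ/N.
Σ Nₕx̄ₕ = 548·750.25 + 118·721.40 + 321·751.92 + 602·443.39 + 497·696.98 = 411137 + 85125.2 + 241366.32 + 266920.78 + 346399.06 = 1350948.36.
Divide by N: 1350948.36 / 2086 = 647.6263... → 647.63.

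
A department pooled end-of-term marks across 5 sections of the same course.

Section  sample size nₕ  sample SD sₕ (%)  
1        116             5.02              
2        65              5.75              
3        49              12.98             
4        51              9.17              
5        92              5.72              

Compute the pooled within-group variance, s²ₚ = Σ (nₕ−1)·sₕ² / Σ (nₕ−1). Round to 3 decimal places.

1: (116−1)·5.02² = 115·25.2004 = 2898.046
2: (65−1)·5.75² = 64·33.0625 = 2116
3: (49−1)·12.98² = 48·168.4804 = 8087.0592
4: (51−1)·9.17² = 50·84.0889 = 4204.445
5: (92−1)·5.72² = 91·32.7184 = 2977.3744
Numerator = 20282.9246; denominator = Σ(nₕ−1) = 368.
s²ₚ = 20282.9246/368 = 55.11664... → 55.117.

55.117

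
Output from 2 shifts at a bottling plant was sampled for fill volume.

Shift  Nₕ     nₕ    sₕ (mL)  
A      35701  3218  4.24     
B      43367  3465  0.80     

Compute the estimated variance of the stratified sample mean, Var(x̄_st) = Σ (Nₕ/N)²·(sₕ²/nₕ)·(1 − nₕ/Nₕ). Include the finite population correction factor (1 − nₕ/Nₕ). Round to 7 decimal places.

N = 79068; Wₕ = Nₕ/N.
shift A: (35701/79068)²·4.24²/3218·(1 − 3218/35701) = 0.0010362885
shift B: (43367/79068)²·0.80²/3465·(1 − 3465/43367) = 0.0000511245
Sum = 0.0010874130 → 0.0010874.

0.0010874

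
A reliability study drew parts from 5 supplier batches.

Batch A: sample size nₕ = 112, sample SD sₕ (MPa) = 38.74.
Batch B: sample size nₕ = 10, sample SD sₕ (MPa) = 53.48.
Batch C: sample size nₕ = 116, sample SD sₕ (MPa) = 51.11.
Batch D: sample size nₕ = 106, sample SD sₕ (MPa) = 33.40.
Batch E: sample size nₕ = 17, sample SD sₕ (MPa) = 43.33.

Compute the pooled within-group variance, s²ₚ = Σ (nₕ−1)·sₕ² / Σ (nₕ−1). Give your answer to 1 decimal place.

Degrees of freedom: 111 + 9 + 115 + 105 + 16 = 356.
Σ(nₕ−1)sₕ² = 111·1500.7876 + 9·2860.1104 + 115·2612.2321 + 105·1115.56 + 16·1877.4889 = 639908.7311.
s²ₚ = 639908.7311 / 356 = 1797.496... → 1797.5.

1797.5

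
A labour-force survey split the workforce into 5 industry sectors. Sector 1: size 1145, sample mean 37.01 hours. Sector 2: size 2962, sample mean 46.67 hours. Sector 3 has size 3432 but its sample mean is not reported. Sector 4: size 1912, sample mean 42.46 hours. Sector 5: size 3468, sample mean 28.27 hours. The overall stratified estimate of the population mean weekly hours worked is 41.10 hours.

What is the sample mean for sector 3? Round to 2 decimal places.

N = 1145 + 2962 + 3432 + 1912 + 3468 = 12919.
Overall total = μ·N = 41.10·12919 = 530970.9.
Subtract the known strata: 1145·37.01 + 2962·46.67 + 1912·42.46 + 3468·28.27 = 359836.87.
Remaining total for sector 3: 530970.9 − 359836.87 = 171134.03.
Divide by its size: 171134.03 / 3432 = 49.8642... → 49.86.

49.86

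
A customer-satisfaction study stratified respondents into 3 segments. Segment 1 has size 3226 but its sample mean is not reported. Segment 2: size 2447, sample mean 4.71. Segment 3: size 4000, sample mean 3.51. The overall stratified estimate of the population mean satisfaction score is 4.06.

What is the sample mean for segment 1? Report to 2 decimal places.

4.25

N = 3226 + 2447 + 4000 = 9673.
Overall total = μ·N = 4.06·9673 = 39272.38.
Subtract the known strata: 2447·4.71 + 4000·3.51 = 25565.37.
Remaining total for segment 1: 39272.38 − 25565.37 = 13707.01.
Divide by its size: 13707.01 / 3226 = 4.2489... → 4.25.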